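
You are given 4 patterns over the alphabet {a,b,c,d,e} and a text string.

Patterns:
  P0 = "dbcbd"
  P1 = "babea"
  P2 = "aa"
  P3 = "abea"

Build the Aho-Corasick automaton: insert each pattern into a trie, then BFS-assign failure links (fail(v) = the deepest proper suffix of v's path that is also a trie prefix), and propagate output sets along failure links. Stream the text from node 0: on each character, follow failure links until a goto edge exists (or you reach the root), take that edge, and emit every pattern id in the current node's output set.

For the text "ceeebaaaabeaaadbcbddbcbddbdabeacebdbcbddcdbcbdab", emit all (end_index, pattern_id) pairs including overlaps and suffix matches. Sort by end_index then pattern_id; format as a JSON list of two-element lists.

Build automaton:
Trie nodes:
  n0 'ε': a→11 b→6 d→1
  n1 'd': b→2
  n2 'db': c→3
  n3 'dbc': b→4
  n4 'dbcb': d→5
  n5 'dbcbd': ·  ←P0
  n6 'b': a→7
  n7 'ba': b→8
  n8 'bab': e→9
  n9 'babe': a→10
  n10 'babea': ·  ←P1
  n11 'a': a→12 b→13
  n12 'aa': ·  ←P2
  n13 'ab': e→14
  n14 'abe': a→15
  n15 'abea': ·  ←P3

Failure links (BFS by depth):
  fail(1) 'd': from fail(0)=0 chase 'd': 0 ⇒ 0;  out=∅∪out(0)=∅
  fail(6) 'b': from fail(0)=0 chase 'b': 0 ⇒ 0;  out=∅∪out(0)=∅
  fail(11) 'a': from fail(0)=0 chase 'a': 0 ⇒ 0;  out=∅∪out(0)=∅
  fail(2) 'db': from fail(1)=0 chase 'b': 0 ⇒ 6;  out=∅∪out(6)=∅
  fail(7) 'ba': from fail(6)=0 chase 'a': 0 ⇒ 11;  out=∅∪out(11)=∅
  fail(12) 'aa': from fail(11)=0 chase 'a': 0 ⇒ 11;  out={2}∪out(11)={2}
  fail(13) 'ab': from fail(11)=0 chase 'b': 0 ⇒ 6;  out=∅∪out(6)=∅
  fail(3) 'dbc': from fail(2)=6 chase 'c': 6→0 ⇒ 0;  out=∅∪out(0)=∅
  fail(8) 'bab': from fail(7)=11 chase 'b': 11 ⇒ 13;  out=∅∪out(13)=∅
  fail(14) 'abe': from fail(13)=6 chase 'e': 6→0 ⇒ 0;  out=∅∪out(0)=∅
  fail(4) 'dbcb': from fail(3)=0 chase 'b': 0 ⇒ 6;  out=∅∪out(6)=∅
  fail(9) 'babe': from fail(8)=13 chase 'e': 13 ⇒ 14;  out=∅∪out(14)=∅
  fail(15) 'abea': from fail(14)=0 chase 'a': 0 ⇒ 11;  out={3}∪out(11)={3}
  fail(5) 'dbcbd': from fail(4)=6 chase 'd': 6→0 ⇒ 1;  out={0}∪out(1)={0}
  fail(10) 'babea': from fail(9)=14 chase 'a': 14 ⇒ 15;  out={1}∪out(15)={1,3}

Run:
[0] read 'c'  n0⇒n0
[1] read 'e'  n0⇒n0
[2] read 'e'  n0⇒n0
[3] read 'e'  n0⇒n0
[4] read 'b'  n0⇒n6
[5] read 'a'  n6⇒n7
[6] read 'a'  n7⇒n12 (via fail)  emit P2@[5:6]
[7] read 'a'  n12⇒n12 (via fail)  emit P2@[6:7]
[8] read 'a'  n12⇒n12 (via fail)  emit P2@[7:8]
[9] read 'b'  n12⇒n13 (via fail)
[10] read 'e'  n13⇒n14
[11] read 'a'  n14⇒n15  emit P3@[8:11]
[12] read 'a'  n15⇒n12 (via fail)  emit P2@[11:12]
[13] read 'a'  n12⇒n12 (via fail)  emit P2@[12:13]
[14] read 'd'  n12⇒n1 (via fail)
[15] read 'b'  n1⇒n2
[16] read 'c'  n2⇒n3
[17] read 'b'  n3⇒n4
[18] read 'd'  n4⇒n5  emit P0@[14:18]
[19] read 'd'  n5⇒n1 (via fail)
[20] read 'b'  n1⇒n2
[21] read 'c'  n2⇒n3
[22] read 'b'  n3⇒n4
[23] read 'd'  n4⇒n5  emit P0@[19:23]
[24] read 'd'  n5⇒n1 (via fail)
[25] read 'b'  n1⇒n2
[26] read 'd'  n2⇒n1 (via fail)
[27] read 'a'  n1⇒n11 (via fail)
[28] read 'b'  n11⇒n13
[29] read 'e'  n13⇒n14
[30] read 'a'  n14⇒n15  emit P3@[27:30]
[31] read 'c'  n15⇒n0 (via fail)
[32] read 'e'  n0⇒n0
[33] read 'b'  n0⇒n6
[34] read 'd'  n6⇒n1 (via fail)
[35] read 'b'  n1⇒n2
[36] read 'c'  n2⇒n3
[37] read 'b'  n3⇒n4
[38] read 'd'  n4⇒n5  emit P0@[34:38]
[39] read 'd'  n5⇒n1 (via fail)
[40] read 'c'  n1⇒n0 (via fail)
[41] read 'd'  n0⇒n1
[42] read 'b'  n1⇒n2
[43] read 'c'  n2⇒n3
[44] read 'b'  n3⇒n4
[45] read 'd'  n4⇒n5  emit P0@[41:45]
[46] read 'a'  n5⇒n11 (via fail)
[47] read 'b'  n11⇒n13

Result: [[6,2],[7,2],[8,2],[11,3],[12,2],[13,2],[18,0],[23,0],[30,3],[38,0],[45,0]]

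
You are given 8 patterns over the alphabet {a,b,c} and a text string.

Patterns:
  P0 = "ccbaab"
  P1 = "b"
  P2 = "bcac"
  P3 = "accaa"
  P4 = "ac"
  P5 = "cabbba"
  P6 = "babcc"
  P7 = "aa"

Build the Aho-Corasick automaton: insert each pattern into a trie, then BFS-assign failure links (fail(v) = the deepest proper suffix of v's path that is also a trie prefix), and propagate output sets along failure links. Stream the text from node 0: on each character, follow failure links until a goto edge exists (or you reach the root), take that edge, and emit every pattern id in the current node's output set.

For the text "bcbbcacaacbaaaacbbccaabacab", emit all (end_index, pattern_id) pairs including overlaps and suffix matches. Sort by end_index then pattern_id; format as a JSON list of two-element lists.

Build:
Trie (insert patterns):
  n0 'ε': a→11 b→7 c→1
  n1 'c': a→16 c→2
  n2 'cc': b→3
  n3 'ccb': a→4
  n4 'ccba': a→5
  n5 'ccbaa': b→6
  n6 'ccbaab': ·  [P0 ends]
  n7 'b': a→21 c→8  [P1 ends]
  n8 'bc': a→9
  n9 'bca': c→10
  n10 'bcac': ·  [P2 ends]
  n11 'a': a→25 c→12
  n12 'ac': c→13  [P4 ends]
  n13 'acc': a→14
  n14 'acca': a→15
  n15 'accaa': ·  [P3 ends]
  n16 'ca': b→17
  n17 'cab': b→18
  n18 'cabb': b→19
  n19 'cabbb': a→20
  n20 'cabbba': ·  [P5 ends]
  n21 'ba': b→22
  n22 'bab': c→23
  n23 'babc': c→24
  n24 'babcc': ·  [P6 ends]
  n25 'aa': ·  [P7 ends]

Failure links (BFS by depth):
  fail(1) 'c': from fail(0)=0 chase 'c': 0 ⇒ 0;  out=∅∪out(0)=∅
  fail(7) 'b': from fail(0)=0 chase 'b': 0 ⇒ 0;  out={1}∪out(0)={1}
  fail(11) 'a': from fail(0)=0 chase 'a': 0 ⇒ 0;  out=∅∪out(0)=∅
  fail(2) 'cc': from fail(1)=0 chase 'c': 0 ⇒ 1;  out=∅∪out(1)=∅
  fail(8) 'bc': from fail(7)=0 chase 'c': 0 ⇒ 1;  out=∅∪out(1)=∅
  fail(12) 'ac': from fail(11)=0 chase 'c': 0 ⇒ 1;  out={4}∪out(1)={4}
  fail(16) 'ca': from fail(1)=0 chase 'a': 0 ⇒ 11;  out=∅∪out(11)=∅
  fail(21) 'ba': from fail(7)=0 chase 'a': 0 ⇒ 11;  out=∅∪out(11)=∅
  fail(25) 'aa': from fail(11)=0 chase 'a': 0 ⇒ 11;  out={7}∪out(11)={7}
  fail(3) 'ccb': from fail(2)=1 chase 'b': 1→0 ⇒ 7;  out=∅∪out(7)={1}
  fail(9) 'bca': from fail(8)=1 chase 'a': 1 ⇒ 16;  out=∅∪out(16)=∅
  fail(13) 'acc': from fail(12)=1 chase 'c': 1 ⇒ 2;  out=∅∪out(2)=∅
  fail(17) 'cab': from fail(16)=11 chase 'b': 11→0 ⇒ 7;  out=∅∪out(7)={1}
  fail(22) 'bab': from fail(21)=11 chase 'b': 11→0 ⇒ 7;  out=∅∪out(7)={1}
  fail(4) 'ccba': from fail(3)=7 chase 'a': 7 ⇒ 21;  out=∅∪out(21)=∅
  fail(10) 'bcac': from fail(9)=16 chase 'c': 16→11 ⇒ 12;  out={2}∪out(12)={2,4}
  fail(14) 'acca': from fail(13)=2 chase 'a': 2→1 ⇒ 16;  out=∅∪out(16)=∅
  fail(18) 'cabb': from fail(17)=7 chase 'b': 7→0 ⇒ 7;  out=∅∪out(7)={1}
  fail(23) 'babc': from fail(22)=7 chase 'c': 7 ⇒ 8;  out=∅∪out(8)=∅
  fail(5) 'ccbaa': from fail(4)=21 chase 'a': 21→11 ⇒ 25;  out=∅∪out(25)={7}
  fail(15) 'accaa': from fail(14)=16 chase 'a': 16→11 ⇒ 25;  out={3}∪out(25)={3,7}
  fail(19) 'cabbb': from fail(18)=7 chase 'b': 7→0 ⇒ 7;  out=∅∪out(7)={1}
  fail(24) 'babcc': from fail(23)=8 chase 'c': 8→1 ⇒ 2;  out={6}∪out(2)={6}
  fail(6) 'ccbaab': from fail(5)=25 chase 'b': 25→11→0 ⇒ 7;  out={0}∪out(7)={0,1}
  fail(20) 'cabbba': from fail(19)=7 chase 'a': 7 ⇒ 21;  out={5}∪out(21)={5}

Scan:
[0] read 'b'  n0⇒n7  emit P1@[0:0]
[1] read 'c'  n7⇒n8
[2] read 'b'  n8⇒n7 (fail-walked)  emit P1@[2:2]
[3] read 'b'  n7⇒n7 (fail-walked)  emit P1@[3:3]
[4] read 'c'  n7⇒n8
[5] read 'a'  n8⇒n9
[6] read 'c'  n9⇒n10  emit P2@[3:6],P4@[5:6]
[7] read 'a'  n10⇒n16 (fail-walked)
[8] read 'a'  n16⇒n25 (fail-walked)  emit P7@[7:8]
[9] read 'c'  n25⇒n12 (fail-walked)  emit P4@[8:9]
[10] read 'b'  n12⇒n7 (fail-walked)  emit P1@[10:10]
[11] read 'a'  n7⇒n21
[12] read 'a'  n21⇒n25 (fail-walked)  emit P7@[11:12]
[13] read 'a'  n25⇒n25 (fail-walked)  emit P7@[12:13]
[14] read 'a'  n25⇒n25 (fail-walked)  emit P7@[13:14]
[15] read 'c'  n25⇒n12 (fail-walked)  emit P4@[14:15]
[16] read 'b'  n12⇒n7 (fail-walked)  emit P1@[16:16]
[17] read 'b'  n7⇒n7 (fail-walked)  emit P1@[17:17]
[18] read 'c'  n7⇒n8
[19] read 'c'  n8⇒n2 (fail-walked)
[20] read 'a'  n2⇒n16 (fail-walked)
[21] read 'a'  n16⇒n25 (fail-walked)  emit P7@[20:21]
[22] read 'b'  n25⇒n7 (fail-walked)  emit P1@[22:22]
[23] read 'a'  n7⇒n21
[24] read 'c'  n21⇒n12 (fail-walked)  emit P4@[23:24]
[25] read 'a'  n12⇒n16 (fail-walked)
[26] read 'b'  n16⇒n17  emit P1@[26:26]

Matches: [[0,1],[2,1],[3,1],[6,2],[6,4],[8,7],[9,4],[10,1],[12,7],[13,7],[14,7],[15,4],[16,1],[17,1],[21,7],[22,1],[24,4],[26,1]]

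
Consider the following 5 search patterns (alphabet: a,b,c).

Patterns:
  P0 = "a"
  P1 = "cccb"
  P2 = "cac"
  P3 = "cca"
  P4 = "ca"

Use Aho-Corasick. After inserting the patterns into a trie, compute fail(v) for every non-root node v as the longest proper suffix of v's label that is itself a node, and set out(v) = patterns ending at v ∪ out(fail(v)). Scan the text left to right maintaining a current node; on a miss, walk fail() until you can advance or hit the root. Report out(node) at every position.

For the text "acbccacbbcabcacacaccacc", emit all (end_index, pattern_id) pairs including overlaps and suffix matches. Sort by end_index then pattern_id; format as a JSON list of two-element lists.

Build automaton:
Trie nodes:
  n0 'ε': a→1 c→2
  n1 'a': ·  ←P0
  n2 'c': a→6 c→3
  n3 'cc': a→8 c→4
  n4 'ccc': b→5
  n5 'cccb': ·  ←P1
  n6 'ca': c→7  ←P4
  n7 'cac': ·  ←P2
  n8 'cca': ·  ←P3

BFS fail/out derivation:
  n1('a'): parent n0 fail=0; on 'a' 0 → fail=0;  out {0}∪∅={0}
  n2('c'): parent n0 fail=0; on 'c' 0 → fail=0;  out ∅∪∅=∅
  n3('cc'): parent n2 fail=0; on 'c' 0 → fail=2;  out ∅∪∅=∅
  n6('ca'): parent n2 fail=0; on 'a' 0 → fail=1;  out {4}∪{0}={0,4}
  n4('ccc'): parent n3 fail=2; on 'c' 2 → fail=3;  out ∅∪∅=∅
  n7('cac'): parent n6 fail=1; on 'c' 1→0 → fail=2;  out {2}∪∅={2}
  n8('cca'): parent n3 fail=2; on 'a' 2 → fail=6;  out {3}∪{0,4}={0,3,4}
  n5('cccb'): parent n4 fail=3; on 'b' 3→2→0 → fail=0;  out {1}∪∅={1}

Scan:
i=0 'a': node 0→1  emit P0@[0:0]
i=1 'c': node 1→2 ·f
i=2 'b': node 2→0 ·f
i=3 'c': node 0→2
i=4 'c': node 2→3
i=5 'a': node 3→8  emit P0@[5:5],P3@[3:5],P4@[4:5]
i=6 'c': node 8→7 ·f  emit P2@[4:6]
i=7 'b': node 7→0 ·f
i=8 'b': node 0→0
i=9 'c': node 0→2
i=10 'a': node 2→6  emit P0@[10:10],P4@[9:10]
i=11 'b': node 6→0 ·f
i=12 'c': node 0→2
i=13 'a': node 2→6  emit P0@[13:13],P4@[12:13]
i=14 'c': node 6→7  emit P2@[12:14]
i=15 'a': node 7→6 ·f  emit P0@[15:15],P4@[14:15]
i=16 'c': node 6→7  emit P2@[14:16]
i=17 'a': node 7→6 ·f  emit P0@[17:17],P4@[16:17]
i=18 'c': node 6→7  emit P2@[16:18]
i=19 'c': node 7→3 ·f
i=20 'a': node 3→8  emit P0@[20:20],P3@[18:20],P4@[19:20]
i=21 'c': node 8→7 ·f  emit P2@[19:21]
i=22 'c': node 7→3 ·f

Matches: [[0,0],[5,0],[5,3],[5,4],[6,2],[10,0],[10,4],[13,0],[13,4],[14,2],[15,0],[15,4],[16,2],[17,0],[17,4],[18,2],[20,0],[20,3],[20,4],[21,2]]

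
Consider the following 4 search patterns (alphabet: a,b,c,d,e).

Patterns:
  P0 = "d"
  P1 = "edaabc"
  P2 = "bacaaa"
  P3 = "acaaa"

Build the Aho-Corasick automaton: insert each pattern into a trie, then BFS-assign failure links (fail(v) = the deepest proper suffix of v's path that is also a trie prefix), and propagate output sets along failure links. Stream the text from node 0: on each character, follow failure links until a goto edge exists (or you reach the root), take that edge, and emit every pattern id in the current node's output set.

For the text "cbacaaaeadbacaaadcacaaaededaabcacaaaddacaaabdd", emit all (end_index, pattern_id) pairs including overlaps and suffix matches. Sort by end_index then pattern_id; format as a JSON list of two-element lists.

Build automaton:
Trie nodes:
  n0 'ε': a→14 b→8 d→1 e→2
  n1 'd': ·  [P0 ends]
  n2 'e': d→3
  n3 'ed': a→4
  n4 'eda': a→5
  n5 'edaa': b→6
  n6 'edaab': c→7
  n7 'edaabc': ·  [P1 ends]
  n8 'b': a→9
  n9 'ba': c→10
  n10 'bac': a→11
  n11 'baca': a→12
  n12 'bacaa': a→13
  n13 'bacaaa': ·  [P2 ends]
  n14 'a': c→15
  n15 'ac': a→16
  n16 'aca': a→17
  n17 'acaa': a→18
  n18 'acaaa': ·  [P3 ends]

BFS fail/out derivation:
  n1('d'): parent n0 fail=0; on 'd' 0 → fail=0;  out {0}∪∅={0}
  n2('e'): parent n0 fail=0; on 'e' 0 → fail=0;  out ∅∪∅=∅
  n8('b'): parent n0 fail=0; on 'b' 0 → fail=0;  out ∅∪∅=∅
  n14('a'): parent n0 fail=0; on 'a' 0 → fail=0;  out ∅∪∅=∅
  n3('ed'): parent n2 fail=0; on 'd' 0 → fail=1;  out ∅∪{0}={0}
  n9('ba'): parent n8 fail=0; on 'a' 0 → fail=14;  out ∅∪∅=∅
  n15('ac'): parent n14 fail=0; on 'c' 0 → fail=0;  out ∅∪∅=∅
  n4('eda'): parent n3 fail=1; on 'a' 1→0 → fail=14;  out ∅∪∅=∅
  n10('bac'): parent n9 fail=14; on 'c' 14 → fail=15;  out ∅∪∅=∅
  n16('aca'): parent n15 fail=0; on 'a' 0 → fail=14;  out ∅∪∅=∅
  n5('edaa'): parent n4 fail=14; on 'a' 14→0 → fail=14;  out ∅∪∅=∅
  n11('baca'): parent n10 fail=15; on 'a' 15 → fail=16;  out ∅∪∅=∅
  n17('acaa'): parent n16 fail=14; on 'a' 14→0 → fail=14;  out ∅∪∅=∅
  n6('edaab'): parent n5 fail=14; on 'b' 14→0 → fail=8;  out ∅∪∅=∅
  n12('bacaa'): parent n11 fail=16; on 'a' 16 → fail=17;  out ∅∪∅=∅
  n18('acaaa'): parent n17 fail=14; on 'a' 14→0 → fail=14;  out {3}∪∅={3}
  n7('edaabc'): parent n6 fail=8; on 'c' 8→0 → fail=0;  out {1}∪∅={1}
  n13('bacaaa'): parent n12 fail=17; on 'a' 17 → fail=18;  out {2}∪{3}={2,3}

Text stream:
pos 0 'c': at 0
pos 1 'b': at 8
pos 2 'a': at 9
pos 3 'c': at 10
pos 4 'a': at 11
pos 5 'a': at 12
pos 6 'a': at 13  emit P2@[1:6],P3@[2:6]
pos 7 'e': at 2 ·f
pos 8 'a': at 14 ·f
pos 9 'd': at 1 ·f  emit P0@[9:9]
pos 10 'b': at 8 ·f
pos 11 'a': at 9
pos 12 'c': at 10
pos 13 'a': at 11
pos 14 'a': at 12
pos 15 'a': at 13  emit P2@[10:15],P3@[11:15]
pos 16 'd': at 1 ·f  emit P0@[16:16]
pos 17 'c': at 0 ·f
pos 18 'a': at 14
pos 19 'c': at 15
pos 20 'a': at 16
pos 21 'a': at 17
pos 22 'a': at 18  emit P3@[18:22]
pos 23 'e': at 2 ·f
pos 24 'd': at 3  emit P0@[24:24]
pos 25 'e': at 2 ·f
pos 26 'd': at 3  emit P0@[26:26]
pos 27 'a': at 4
pos 28 'a': at 5
pos 29 'b': at 6
pos 30 'c': at 7  emit P1@[25:30]
pos 31 'a': at 14 ·f
pos 32 'c': at 15
pos 33 'a': at 16
pos 34 'a': at 17
pos 35 'a': at 18  emit P3@[31:35]
pos 36 'd': at 1 ·f  emit P0@[36:36]
pos 37 'd': at 1 ·f  emit P0@[37:37]
pos 38 'a': at 14 ·f
pos 39 'c': at 15
pos 40 'a': at 16
pos 41 'a': at 17
pos 42 'a': at 18  emit P3@[38:42]
pos 43 'b': at 8 ·f
pos 44 'd': at 1 ·f  emit P0@[44:44]
pos 45 'd': at 1 ·f  emit P0@[45:45]

Result: [[6,2],[6,3],[9,0],[15,2],[15,3],[16,0],[22,3],[24,0],[26,0],[30,1],[35,3],[36,0],[37,0],[42,3],[44,0],[45,0]]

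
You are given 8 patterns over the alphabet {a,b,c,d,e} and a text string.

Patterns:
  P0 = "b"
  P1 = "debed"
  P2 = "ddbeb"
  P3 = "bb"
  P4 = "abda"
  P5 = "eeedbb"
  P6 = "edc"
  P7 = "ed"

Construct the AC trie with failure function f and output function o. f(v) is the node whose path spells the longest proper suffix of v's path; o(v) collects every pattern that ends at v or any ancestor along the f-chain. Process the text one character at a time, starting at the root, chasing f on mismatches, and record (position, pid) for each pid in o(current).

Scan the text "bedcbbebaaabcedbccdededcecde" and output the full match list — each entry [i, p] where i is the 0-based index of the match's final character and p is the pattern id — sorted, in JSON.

Build:
Trie nodes:
  n0 'ε': a→12 b→1 d→2 e→16
  n1 'b': b→11  [P0 ends]
  n2 'd': d→7 e→3
  n3 'de': b→4
  n4 'deb': e→5
  n5 'debe': d→6
  n6 'debed': ·  [P1 ends]
  n7 'dd': b→8
  n8 'ddb': e→9
  n9 'ddbe': b→10
  n10 'ddbeb': ·  [P2 ends]
  n11 'bb': ·  [P3 ends]
  n12 'a': b→13
  n13 'ab': d→14
  n14 'abd': a→15
  n15 'abda': ·  [P4 ends]
  n16 'e': d→22 e→17
  n17 'ee': e→18
  n18 'eee': d→19
  n19 'eeed': b→20
  n20 'eeedb': b→21
  n21 'eeedbb': ·  [P5 ends]
  n22 'ed': c→23  [P7 ends]
  n23 'edc': ·  [P6 ends]

BFS fail/out derivation:
  n1('b'): parent n0 fail=0; on 'b' 0 → fail=0;  out {0}∪∅={0}
  n2('d'): parent n0 fail=0; on 'd' 0 → fail=0;  out ∅∪∅=∅
  n12('a'): parent n0 fail=0; on 'a' 0 → fail=0;  out ∅∪∅=∅
  n16('e'): parent n0 fail=0; on 'e' 0 → fail=0;  out ∅∪∅=∅
  n3('de'): parent n2 fail=0; on 'e' 0 → fail=16;  out ∅∪∅=∅
  n7('dd'): parent n2 fail=0; on 'd' 0 → fail=2;  out ∅∪∅=∅
  n11('bb'): parent n1 fail=0; on 'b' 0 → fail=1;  out {3}∪{0}={0,3}
  n13('ab'): parent n12 fail=0; on 'b' 0 → fail=1;  out ∅∪{0}={0}
  n17('ee'): parent n16 fail=0; on 'e' 0 → fail=16;  out ∅∪∅=∅
  n22('ed'): parent n16 fail=0; on 'd' 0 → fail=2;  out {7}∪∅={7}
  n4('deb'): parent n3 fail=16; on 'b' 16→0 → fail=1;  out ∅∪{0}={0}
  n8('ddb'): parent n7 fail=2; on 'b' 2→0 → fail=1;  out ∅∪{0}={0}
  n14('abd'): parent n13 fail=1; on 'd' 1→0 → fail=2;  out ∅∪∅=∅
  n18('eee'): parent n17 fail=16; on 'e' 16 → fail=17;  out ∅∪∅=∅
  n23('edc'): parent n22 fail=2; on 'c' 2→0 → fail=0;  out {6}∪∅={6}
  n5('debe'): parent n4 fail=1; on 'e' 1→0 → fail=16;  out ∅∪∅=∅
  n9('ddbe'): parent n8 fail=1; on 'e' 1→0 → fail=16;  out ∅∪∅=∅
  n15('abda'): parent n14 fail=2; on 'a' 2→0 → fail=12;  out {4}∪∅={4}
  n19('eeed'): parent n18 fail=17; on 'd' 17→16 → fail=22;  out ∅∪{7}={7}
  n6('debed'): parent n5 fail=16; on 'd' 16 → fail=22;  out {1}∪{7}={1,7}
  n10('ddbeb'): parent n9 fail=16; on 'b' 16→0 → fail=1;  out {2}∪{0}={0,2}
  n20('eeedb'): parent n19 fail=22; on 'b' 22→2→0 → fail=1;  out ∅∪{0}={0}
  n21('eeedbb'): parent n20 fail=1; on 'b' 1 → fail=11;  out {5}∪{0,3}={0,3,5}

Text stream:
pos 0 'b': at 1  ** P0@[0:0]
pos 1 'e': at 16 (via fail)
pos 2 'd': at 22  ** P7@[1:2]
pos 3 'c': at 23  ** P6@[1:3]
pos 4 'b': at 1 (via fail)  ** P0@[4:4]
pos 5 'b': at 11  ** P0@[5:5],P3@[4:5]
pos 6 'e': at 16 (via fail)
pos 7 'b': at 1 (via fail)  ** P0@[7:7]
pos 8 'a': at 12 (via fail)
pos 9 'a': at 12 (via fail)
pos 10 'a': at 12 (via fail)
pos 11 'b': at 13  ** P0@[11:11]
pos 12 'c': at 0 (via fail)
pos 13 'e': at 16
pos 14 'd': at 22  ** P7@[13:14]
pos 15 'b': at 1 (via fail)  ** P0@[15:15]
pos 16 'c': at 0 (via fail)
pos 17 'c': at 0
pos 18 'd': at 2
pos 19 'e': at 3
pos 20 'd': at 22 (via fail)  ** P7@[19:20]
pos 21 'e': at 3 (via fail)
pos 22 'd': at 22 (via fail)  ** P7@[21:22]
pos 23 'c': at 23  ** P6@[21:23]
pos 24 'e': at 16 (via fail)
pos 25 'c': at 0 (via fail)
pos 26 'd': at 2
pos 27 'e': at 3

Result: [[0,0],[2,7],[3,6],[4,0],[5,0],[5,3],[7,0],[11,0],[14,7],[15,0],[20,7],[22,7],[23,6]]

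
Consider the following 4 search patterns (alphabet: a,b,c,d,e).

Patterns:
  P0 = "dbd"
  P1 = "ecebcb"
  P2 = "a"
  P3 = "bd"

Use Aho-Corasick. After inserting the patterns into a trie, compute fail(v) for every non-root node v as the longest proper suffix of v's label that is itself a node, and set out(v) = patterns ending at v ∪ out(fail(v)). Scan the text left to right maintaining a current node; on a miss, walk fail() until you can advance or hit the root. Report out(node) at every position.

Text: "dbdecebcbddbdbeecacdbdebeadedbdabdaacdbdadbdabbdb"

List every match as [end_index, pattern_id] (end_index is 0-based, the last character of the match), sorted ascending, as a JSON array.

Construct AC machine:
Trie nodes:
  n0 'ε': a→10 b→11 d→1 e→4
  n1 'd': b→2
  n2 'db': d→3
  n3 'dbd': ·  [P0 ends]
  n4 'e': c→5
  n5 'ec': e→6
  n6 'ece': b→7
  n7 'eceb': c→8
  n8 'ecebc': b→9
  n9 'ecebcb': ·  [P1 ends]
  n10 'a': ·  [P2 ends]
  n11 'b': d→12
  n12 'bd': ·  [P3 ends]

Failure links (BFS by depth):
  fail(1) 'd': from fail(0)=0 chase 'd': 0 ⇒ 0;  out=∅∪out(0)=∅
  fail(4) 'e': from fail(0)=0 chase 'e': 0 ⇒ 0;  out=∅∪out(0)=∅
  fail(10) 'a': from fail(0)=0 chase 'a': 0 ⇒ 0;  out={2}∪out(0)={2}
  fail(11) 'b': from fail(0)=0 chase 'b': 0 ⇒ 0;  out=∅∪out(0)=∅
  fail(2) 'db': from fail(1)=0 chase 'b': 0 ⇒ 11;  out=∅∪out(11)=∅
  fail(5) 'ec': from fail(4)=0 chase 'c': 0 ⇒ 0;  out=∅∪out(0)=∅
  fail(12) 'bd': from fail(11)=0 chase 'd': 0 ⇒ 1;  out={3}∪out(1)={3}
  fail(3) 'dbd': from fail(2)=11 chase 'd': 11 ⇒ 12;  out={0}∪out(12)={0,3}
  fail(6) 'ece': from fail(5)=0 chase 'e': 0 ⇒ 4;  out=∅∪out(4)=∅
  fail(7) 'eceb': from fail(6)=4 chase 'b': 4→0 ⇒ 11;  out=∅∪out(11)=∅
  fail(8) 'ecebc': from fail(7)=11 chase 'c': 11→0 ⇒ 0;  out=∅∪out(0)=∅
  fail(9) 'ecebcb': from fail(8)=0 chase 'b': 0 ⇒ 11;  out={1}∪out(11)={1}

Run:
pos 0 'd': at 1
pos 1 'b': at 2
pos 2 'd': at 3  emit P0@[0:2],P3@[1:2]
pos 3 'e': at 4 (via fail)
pos 4 'c': at 5
pos 5 'e': at 6
pos 6 'b': at 7
pos 7 'c': at 8
pos 8 'b': at 9  emit P1@[3:8]
pos 9 'd': at 12 (via fail)  emit P3@[8:9]
pos 10 'd': at 1 (via fail)
pos 11 'b': at 2
pos 12 'd': at 3  emit P0@[10:12],P3@[11:12]
pos 13 'b': at 2 (via fail)
pos 14 'e': at 4 (via fail)
pos 15 'e': at 4 (via fail)
pos 16 'c': at 5
pos 17 'a': at 10 (via fail)  emit P2@[17:17]
pos 18 'c': at 0 (via fail)
pos 19 'd': at 1
pos 20 'b': at 2
pos 21 'd': at 3  emit P0@[19:21],P3@[20:21]
pos 22 'e': at 4 (via fail)
pos 23 'b': at 11 (via fail)
pos 24 'e': at 4 (via fail)
pos 25 'a': at 10 (via fail)  emit P2@[25:25]
pos 26 'd': at 1 (via fail)
pos 27 'e': at 4 (via fail)
pos 28 'd': at 1 (via fail)
pos 29 'b': at 2
pos 30 'd': at 3  emit P0@[28:30],P3@[29:30]
pos 31 'a': at 10 (via fail)  emit P2@[31:31]
pos 32 'b': at 11 (via fail)
pos 33 'd': at 12  emit P3@[32:33]
pos 34 'a': at 10 (via fail)  emit P2@[34:34]
pos 35 'a': at 10 (via fail)  emit P2@[35:35]
pos 36 'c': at 0 (via fail)
pos 37 'd': at 1
pos 38 'b': at 2
pos 39 'd': at 3  emit P0@[37:39],P3@[38:39]
pos 40 'a': at 10 (via fail)  emit P2@[40:40]
pos 41 'd': at 1 (via fail)
pos 42 'b': at 2
pos 43 'd': at 3  emit P0@[41:43],P3@[42:43]
pos 44 'a': at 10 (via fail)  emit P2@[44:44]
pos 45 'b': at 11 (via fail)
pos 46 'b': at 11 (via fail)
pos 47 'd': at 12  emit P3@[46:47]
pos 48 'b': at 2 (via fail)

Matches: [[2,0],[2,3],[8,1],[9,3],[12,0],[12,3],[17,2],[21,0],[21,3],[25,2],[30,0],[30,3],[31,2],[33,3],[34,2],[35,2],[39,0],[39,3],[40,2],[43,0],[43,3],[44,2],[47,3]]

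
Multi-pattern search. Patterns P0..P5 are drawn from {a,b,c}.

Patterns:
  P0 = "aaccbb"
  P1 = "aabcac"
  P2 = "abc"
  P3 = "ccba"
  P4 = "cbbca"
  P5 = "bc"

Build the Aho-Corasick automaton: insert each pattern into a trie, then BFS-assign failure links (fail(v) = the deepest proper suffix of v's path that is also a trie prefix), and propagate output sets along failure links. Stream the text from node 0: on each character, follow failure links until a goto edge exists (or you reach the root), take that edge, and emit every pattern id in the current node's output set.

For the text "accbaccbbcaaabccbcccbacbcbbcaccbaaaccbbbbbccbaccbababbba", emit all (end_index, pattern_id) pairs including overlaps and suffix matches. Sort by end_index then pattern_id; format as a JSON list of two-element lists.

Build automaton:
Trie (insert patterns):
  0='ε' goto a→1 b→21 c→13
  1='a' goto a→2 b→11
  2='aa' goto b→7 c→3
  3='aac' goto c→4
  4='aacc' goto b→5
  5='aaccb' goto b→6
  6='aaccbb' goto ·  ←P0
  7='aab' goto c→8
  8='aabc' goto a→9
  9='aabca' goto c→10
  10='aabcac' goto ·  ←P1
  11='ab' goto c→12
  12='abc' goto ·  ←P2
  13='c' goto b→17 c→14
  14='cc' goto b→15
  15='ccb' goto a→16
  16='ccba' goto ·  ←P3
  17='cb' goto b→18
  18='cbb' goto c→19
  19='cbbc' goto a→20
  20='cbbca' goto ·  ←P4
  21='b' goto c→22
  22='bc' goto ·  ←P5

BFS fail/out derivation:
  fail(1) 'a': from fail(0)=0 chase 'a': 0 ⇒ 0;  out=∅∪out(0)=∅
  fail(13) 'c': from fail(0)=0 chase 'c': 0 ⇒ 0;  out=∅∪out(0)=∅
  fail(21) 'b': from fail(0)=0 chase 'b': 0 ⇒ 0;  out=∅∪out(0)=∅
  fail(2) 'aa': from fail(1)=0 chase 'a': 0 ⇒ 1;  out=∅∪out(1)=∅
  fail(11) 'ab': from fail(1)=0 chase 'b': 0 ⇒ 21;  out=∅∪out(21)=∅
  fail(14) 'cc': from fail(13)=0 chase 'c': 0 ⇒ 13;  out=∅∪out(13)=∅
  fail(17) 'cb': from fail(13)=0 chase 'b': 0 ⇒ 21;  out=∅∪out(21)=∅
  fail(22) 'bc': from fail(21)=0 chase 'c': 0 ⇒ 13;  out={5}∪out(13)={5}
  fail(3) 'aac': from fail(2)=1 chase 'c': 1→0 ⇒ 13;  out=∅∪out(13)=∅
  fail(7) 'aab': from fail(2)=1 chase 'b': 1 ⇒ 11;  out=∅∪out(11)=∅
  fail(12) 'abc': from fail(11)=21 chase 'c': 21 ⇒ 22;  out={2}∪out(22)={2,5}
  fail(15) 'ccb': from fail(14)=13 chase 'b': 13 ⇒ 17;  out=∅∪out(17)=∅
  fail(18) 'cbb': from fail(17)=21 chase 'b': 21→0 ⇒ 21;  out=∅∪out(21)=∅
  fail(4) 'aacc': from fail(3)=13 chase 'c': 13 ⇒ 14;  out=∅∪out(14)=∅
  fail(8) 'aabc': from fail(7)=11 chase 'c': 11 ⇒ 12;  out=∅∪out(12)={2,5}
  fail(16) 'ccba': from fail(15)=17 chase 'a': 17→21→0 ⇒ 1;  out={3}∪out(1)={3}
  fail(19) 'cbbc': from fail(18)=21 chase 'c': 21 ⇒ 22;  out=∅∪out(22)={5}
  fail(5) 'aaccb': from fail(4)=14 chase 'b': 14 ⇒ 15;  out=∅∪out(15)=∅
  fail(9) 'aabca': from fail(8)=12 chase 'a': 12→22→13→0 ⇒ 1;  out=∅∪out(1)=∅
  fail(20) 'cbbca': from fail(19)=22 chase 'a': 22→13→0 ⇒ 1;  out={4}∪out(1)={4}
  fail(6) 'aaccbb': from fail(5)=15 chase 'b': 15→17 ⇒ 18;  out={0}∪out(18)={0}
  fail(10) 'aabcac': from fail(9)=1 chase 'c': 1→0 ⇒ 13;  out={1}∪out(13)={1}

Text stream:
i=0 'a': node 0→1
i=1 'c': node 1→13 (fail-walked)
i=2 'c': node 13→14
i=3 'b': node 14→15
i=4 'a': node 15→16  → match P3@[1:4]
i=5 'c': node 16→13 (fail-walked)
i=6 'c': node 13→14
i=7 'b': node 14→15
i=8 'b': node 15→18 (fail-walked)
i=9 'c': node 18→19  → match P5@[8:9]
i=10 'a': node 19→20  → match P4@[6:10]
i=11 'a': node 20→2 (fail-walked)
i=12 'a': node 2→2 (fail-walked)
i=13 'b': node 2→7
i=14 'c': node 7→8  → match P2@[12:14],P5@[13:14]
i=15 'c': node 8→14 (fail-walked)
i=16 'b': node 14→15
i=17 'c': node 15→22 (fail-walked)  → match P5@[16:17]
i=18 'c': node 22→14 (fail-walked)
i=19 'c': node 14→14 (fail-walked)
i=20 'b': node 14→15
i=21 'a': node 15→16  → match P3@[18:21]
i=22 'c': node 16→13 (fail-walked)
i=23 'b': node 13→17
i=24 'c': node 17→22 (fail-walked)  → match P5@[23:24]
i=25 'b': node 22→17 (fail-walked)
i=26 'b': node 17→18
i=27 'c': node 18→19  → match P5@[26:27]
i=28 'a': node 19→20  → match P4@[24:28]
i=29 'c': node 20→13 (fail-walked)
i=30 'c': node 13→14
i=31 'b': node 14→15
i=32 'a': node 15→16  → match P3@[29:32]
i=33 'a': node 16→2 (fail-walked)
i=34 'a': node 2→2 (fail-walked)
i=35 'c': node 2→3
i=36 'c': node 3→4
i=37 'b': node 4→5
i=38 'b': node 5→6  → match P0@[33:38]
i=39 'b': node 6→21 (fail-walked)
i=40 'b': node 21→21 (fail-walked)
i=41 'b': node 21→21 (fail-walked)
i=42 'c': node 21→22  → match P5@[41:42]
i=43 'c': node 22→14 (fail-walked)
i=44 'b': node 14→15
i=45 'a': node 15→16  → match P3@[42:45]
i=46 'c': node 16→13 (fail-walked)
i=47 'c': node 13→14
i=48 'b': node 14→15
i=49 'a': node 15→16  → match P3@[46:49]
i=50 'b': node 16→11 (fail-walked)
i=51 'a': node 11→1 (fail-walked)
i=52 'b': node 1→11
i=53 'b': node 11→21 (fail-walked)
i=54 'b': node 21→21 (fail-walked)
i=55 'a': node 21→1 (fail-walked)

Result: [[4,3],[9,5],[10,4],[14,2],[14,5],[17,5],[21,3],[24,5],[27,5],[28,4],[32,3],[38,0],[42,5],[45,3],[49,3]]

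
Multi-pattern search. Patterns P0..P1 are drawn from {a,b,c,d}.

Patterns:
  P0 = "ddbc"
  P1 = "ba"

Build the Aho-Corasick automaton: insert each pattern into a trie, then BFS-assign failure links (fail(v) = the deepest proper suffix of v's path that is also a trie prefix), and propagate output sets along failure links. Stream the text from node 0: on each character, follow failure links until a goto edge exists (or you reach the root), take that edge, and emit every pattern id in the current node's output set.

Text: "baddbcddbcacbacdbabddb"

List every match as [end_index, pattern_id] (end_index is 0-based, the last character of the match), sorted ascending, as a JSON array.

Construct AC machine:
Trie (insert patterns):
  0='ε' goto b→5 d→1
  1='d' goto d→2
  2='dd' goto b→3
  3='ddb' goto c→4
  4='ddbc' goto ·  [P0 ends]
  5='b' goto a→6
  6='ba' goto ·  [P1 ends]

Failure links (BFS by depth):
  n1('d'): parent n0 fail=0; on 'd' 0 → fail=0;  out ∅∪∅=∅
  n5('b'): parent n0 fail=0; on 'b' 0 → fail=0;  out ∅∪∅=∅
  n2('dd'): parent n1 fail=0; on 'd' 0 → fail=1;  out ∅∪∅=∅
  n6('ba'): parent n5 fail=0; on 'a' 0 → fail=0;  out {1}∪∅={1}
  n3('ddb'): parent n2 fail=1; on 'b' 1→0 → fail=5;  out ∅∪∅=∅
  n4('ddbc'): parent n3 fail=5; on 'c' 5→0 → fail=0;  out {0}∪∅={0}

Scan:
[0] read 'b'  n0⇒n5
[1] read 'a'  n5⇒n6  → match P1@[0:1]
[2] read 'd'  n6⇒n1 ·f
[3] read 'd'  n1⇒n2
[4] read 'b'  n2⇒n3
[5] read 'c'  n3⇒n4  → match P0@[2:5]
[6] read 'd'  n4⇒n1 ·f
[7] read 'd'  n1⇒n2
[8] read 'b'  n2⇒n3
[9] read 'c'  n3⇒n4  → match P0@[6:9]
[10] read 'a'  n4⇒n0 ·f
[11] read 'c'  n0⇒n0
[12] read 'b'  n0⇒n5
[13] read 'a'  n5⇒n6  → match P1@[12:13]
[14] read 'c'  n6⇒n0 ·f
[15] read 'd'  n0⇒n1
[16] read 'b'  n1⇒n5 ·f
[17] read 'a'  n5⇒n6  → match P1@[16:17]
[18] read 'b'  n6⇒n5 ·f
[19] read 'd'  n5⇒n1 ·f
[20] read 'd'  n1⇒n2
[21] read 'b'  n2⇒n3

Matches: [[1,1],[5,0],[9,0],[13,1],[17,1]]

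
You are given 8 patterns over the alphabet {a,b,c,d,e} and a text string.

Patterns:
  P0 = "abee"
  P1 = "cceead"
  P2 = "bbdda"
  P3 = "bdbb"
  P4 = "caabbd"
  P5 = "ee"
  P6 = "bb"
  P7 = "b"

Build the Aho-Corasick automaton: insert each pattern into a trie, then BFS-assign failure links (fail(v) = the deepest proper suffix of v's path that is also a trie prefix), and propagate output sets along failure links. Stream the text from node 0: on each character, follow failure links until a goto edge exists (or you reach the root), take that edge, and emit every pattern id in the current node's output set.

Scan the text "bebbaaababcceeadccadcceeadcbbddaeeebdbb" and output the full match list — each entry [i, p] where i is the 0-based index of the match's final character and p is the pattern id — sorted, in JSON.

Construct AC machine:
Trie nodes:
  0='ε' goto a→1 b→11 c→5 e→24
  1='a' goto b→2
  2='ab' goto e→3
  3='abe' goto e→4
  4='abee' goto ·  ←P0
  5='c' goto a→19 c→6
  6='cc' goto e→7
  7='cce' goto e→8
  8='ccee' goto a→9
  9='cceea' goto d→10
  10='cceead' goto ·  ←P1
  11='b' goto b→12 d→16  ←P7
  12='bb' goto d→13  ←P6
  13='bbd' goto d→14
  14='bbdd' goto a→15
  15='bbdda' goto ·  ←P2
  16='bd' goto b→17
  17='bdb' goto b→18
  18='bdbb' goto ·  ←P3
  19='ca' goto a→20
  20='caa' goto b→21
  21='caab' goto b→22
  22='caabb' goto d→23
  23='caabbd' goto ·  ←P4
  24='e' goto e→25
  25='ee' goto ·  ←P5

Failure links (BFS by depth):
  n1('a'): parent n0 fail=0; on 'a' 0 → fail=0;  out ∅∪∅=∅
  n5('c'): parent n0 fail=0; on 'c' 0 → fail=0;  out ∅∪∅=∅
  n11('b'): parent n0 fail=0; on 'b' 0 → fail=0;  out {7}∪∅={7}
  n24('e'): parent n0 fail=0; on 'e' 0 → fail=0;  out ∅∪∅=∅
  n2('ab'): parent n1 fail=0; on 'b' 0 → fail=11;  out ∅∪{7}={7}
  n6('cc'): parent n5 fail=0; on 'c' 0 → fail=5;  out ∅∪∅=∅
  n12('bb'): parent n11 fail=0; on 'b' 0 → fail=11;  out {6}∪{7}={6,7}
  n16('bd'): parent n11 fail=0; on 'd' 0 → fail=0;  out ∅∪∅=∅
  n19('ca'): parent n5 fail=0; on 'a' 0 → fail=1;  out ∅∪∅=∅
  n25('ee'): parent n24 fail=0; on 'e' 0 → fail=24;  out {5}∪∅={5}
  n3('abe'): parent n2 fail=11; on 'e' 11→0 → fail=24;  out ∅∪∅=∅
  n7('cce'): parent n6 fail=5; on 'e' 5→0 → fail=24;  out ∅∪∅=∅
  n13('bbd'): parent n12 fail=11; on 'd' 11 → fail=16;  out ∅∪∅=∅
  n17('bdb'): parent n16 fail=0; on 'b' 0 → fail=11;  out ∅∪{7}={7}
  n20('caa'): parent n19 fail=1; on 'a' 1→0 → fail=1;  out ∅∪∅=∅
  n4('abee'): parent n3 fail=24; on 'e' 24 → fail=25;  out {0}∪{5}={0,5}
  n8('ccee'): parent n7 fail=24; on 'e' 24 → fail=25;  out ∅∪{5}={5}
  n14('bbdd'): parent n13 fail=16; on 'd' 16→0 → fail=0;  out ∅∪∅=∅
  n18('bdbb'): parent n17 fail=11; on 'b' 11 → fail=12;  out {3}∪{6,7}={3,6,7}
  n21('caab'): parent n20 fail=1; on 'b' 1 → fail=2;  out ∅∪{7}={7}
  n9('cceea'): parent n8 fail=25; on 'a' 25→24→0 → fail=1;  out ∅∪∅=∅
  n15('bbdda'): parent n14 fail=0; on 'a' 0 → fail=1;  out {2}∪∅={2}
  n22('caabb'): parent n21 fail=2; on 'b' 2→11 → fail=12;  out ∅∪{6,7}={6,7}
  n10('cceead'): parent n9 fail=1; on 'd' 1→0 → fail=0;  out {1}∪∅={1}
  n23('caabbd'): parent n22 fail=12; on 'd' 12 → fail=13;  out {4}∪∅={4}

Scan:
i=0 'b': node 0→11  emit P7@[0:0]
i=1 'e': node 11→24 (fail-walked)
i=2 'b': node 24→11 (fail-walked)  emit P7@[2:2]
i=3 'b': node 11→12  emit P6@[2:3],P7@[3:3]
i=4 'a': node 12→1 (fail-walked)
i=5 'a': node 1→1 (fail-walked)
i=6 'a': node 1→1 (fail-walked)
i=7 'b': node 1→2  emit P7@[7:7]
i=8 'a': node 2→1 (fail-walked)
i=9 'b': node 1→2  emit P7@[9:9]
i=10 'c': node 2→5 (fail-walked)
i=11 'c': node 5→6
i=12 'e': node 6→7
i=13 'e': node 7→8  emit P5@[12:13]
i=14 'a': node 8→9
i=15 'd': node 9→10  emit P1@[10:15]
i=16 'c': node 10→5 (fail-walked)
i=17 'c': node 5→6
i=18 'a': node 6→19 (fail-walked)
i=19 'd': node 19→0 (fail-walked)
i=20 'c': node 0→5
i=21 'c': node 5→6
i=22 'e': node 6→7
i=23 'e': node 7→8  emit P5@[22:23]
i=24 'a': node 8→9
i=25 'd': node 9→10  emit P1@[20:25]
i=26 'c': node 10→5 (fail-walked)
i=27 'b': node 5→11 (fail-walked)  emit P7@[27:27]
i=28 'b': node 11→12  emit P6@[27:28],P7@[28:28]
i=29 'd': node 12→13
i=30 'd': node 13→14
i=31 'a': node 14→15  emit P2@[27:31]
i=32 'e': node 15→24 (fail-walked)
i=33 'e': node 24→25  emit P5@[32:33]
i=34 'e': node 25→25 (fail-walked)  emit P5@[33:34]
i=35 'b': node 25→11 (fail-walked)  emit P7@[35:35]
i=36 'd': node 11→16
i=37 'b': node 16→17  emit P7@[37:37]
i=38 'b': node 17→18  emit P3@[35:38],P6@[37:38],P7@[38:38]

Matches: [[0,7],[2,7],[3,6],[3,7],[7,7],[9,7],[13,5],[15,1],[23,5],[25,1],[27,7],[28,6],[28,7],[31,2],[33,5],[34,5],[35,7],[37,7],[38,3],[38,6],[38,7]]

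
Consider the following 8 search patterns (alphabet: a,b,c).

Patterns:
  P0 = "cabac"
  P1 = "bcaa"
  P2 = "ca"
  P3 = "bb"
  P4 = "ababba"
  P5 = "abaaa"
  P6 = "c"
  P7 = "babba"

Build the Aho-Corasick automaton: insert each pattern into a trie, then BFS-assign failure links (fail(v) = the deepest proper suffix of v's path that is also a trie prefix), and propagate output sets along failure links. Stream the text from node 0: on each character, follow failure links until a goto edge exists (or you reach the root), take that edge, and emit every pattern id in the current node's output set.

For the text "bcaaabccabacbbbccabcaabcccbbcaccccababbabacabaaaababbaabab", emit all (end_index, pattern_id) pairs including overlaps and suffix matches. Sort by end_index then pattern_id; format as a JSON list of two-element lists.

Build:
Trie (insert patterns):
  0='ε' goto a→11 b→6 c→1
  1='c' goto a→2  ←P6
  2='ca' goto b→3  ←P2
  3='cab' goto a→4
  4='caba' goto c→5
  5='cabac' goto ·  ←P0
  6='b' goto a→19 b→10 c→7
  7='bc' goto a→8
  8='bca' goto a→9
  9='bcaa' goto ·  ←P1
  10='bb' goto ·  ←P3
  11='a' goto b→12
  12='ab' goto a→13
  13='aba' goto a→17 b→14
  14='abab' goto b→15
  15='ababb' goto a→16
  16='ababba' goto ·  ←P4
  17='abaa' goto a→18
  18='abaaa' goto ·  ←P5
  19='ba' goto b→20
  20='bab' goto b→21
  21='babb' goto a→22
  22='babba' goto ·  ←P7

BFS fail/out derivation:
  n1('c'): parent n0 fail=0; on 'c' 0 → fail=0;  out {6}∪∅={6}
  n6('b'): parent n0 fail=0; on 'b' 0 → fail=0;  out ∅∪∅=∅
  n11('a'): parent n0 fail=0; on 'a' 0 → fail=0;  out ∅∪∅=∅
  n2('ca'): parent n1 fail=0; on 'a' 0 → fail=11;  out {2}∪∅={2}
  n7('bc'): parent n6 fail=0; on 'c' 0 → fail=1;  out ∅∪{6}={6}
  n10('bb'): parent n6 fail=0; on 'b' 0 → fail=6;  out {3}∪∅={3}
  n12('ab'): parent n11 fail=0; on 'b' 0 → fail=6;  out ∅∪∅=∅
  n19('ba'): parent n6 fail=0; on 'a' 0 → fail=11;  out ∅∪∅=∅
  n3('cab'): parent n2 fail=11; on 'b' 11 → fail=12;  out ∅∪∅=∅
  n8('bca'): parent n7 fail=1; on 'a' 1 → fail=2;  out ∅∪{2}={2}
  n13('aba'): parent n12 fail=6; on 'a' 6 → fail=19;  out ∅∪∅=∅
  n20('bab'): parent n19 fail=11; on 'b' 11 → fail=12;  out ∅∪∅=∅
  n4('caba'): parent n3 fail=12; on 'a' 12 → fail=13;  out ∅∪∅=∅
  n9('bcaa'): parent n8 fail=2; on 'a' 2→11→0 → fail=11;  out {1}∪∅={1}
  n14('abab'): parent n13 fail=19; on 'b' 19 → fail=20;  out ∅∪∅=∅
  n17('abaa'): parent n13 fail=19; on 'a' 19→11→0 → fail=11;  out ∅∪∅=∅
  n21('babb'): parent n20 fail=12; on 'b' 12→6 → fail=10;  out ∅∪{3}={3}
  n5('cabac'): parent n4 fail=13; on 'c' 13→19→11→0 → fail=1;  out {0}∪{6}={0,6}
  n15('ababb'): parent n14 fail=20; on 'b' 20 → fail=21;  out ∅∪{3}={3}
  n18('abaaa'): parent n17 fail=11; on 'a' 11→0 → fail=11;  out {5}∪∅={5}
  n22('babba'): parent n21 fail=10; on 'a' 10→6 → fail=19;  out {7}∪∅={7}
  n16('ababba'): parent n15 fail=21; on 'a' 21 → fail=22;  out {4}∪{7}={4,7}

Run:
i=0 'b': node 0→6
i=1 'c': node 6→7  ** P6@[1:1]
i=2 'a': node 7→8  ** P2@[1:2]
i=3 'a': node 8→9  ** P1@[0:3]
i=4 'a': node 9→11 ·f
i=5 'b': node 11→12
i=6 'c': node 12→7 ·f  ** P6@[6:6]
i=7 'c': node 7→1 ·f  ** P6@[7:7]
i=8 'a': node 1→2  ** P2@[7:8]
i=9 'b': node 2→3
i=10 'a': node 3→4
i=11 'c': node 4→5  ** P0@[7:11],P6@[11:11]
i=12 'b': node 5→6 ·f
i=13 'b': node 6→10  ** P3@[12:13]
i=14 'b': node 10→10 ·f  ** P3@[13:14]
i=15 'c': node 10→7 ·f  ** P6@[15:15]
i=16 'c': node 7→1 ·f  ** P6@[16:16]
i=17 'a': node 1→2  ** P2@[16:17]
i=18 'b': node 2→3
i=19 'c': node 3→7 ·f  ** P6@[19:19]
i=20 'a': node 7→8  ** P2@[19:20]
i=21 'a': node 8→9  ** P1@[18:21]
i=22 'b': node 9→12 ·f
i=23 'c': node 12→7 ·f  ** P6@[23:23]
i=24 'c': node 7→1 ·f  ** P6@[24:24]
i=25 'c': node 1→1 ·f  ** P6@[25:25]
i=26 'b': node 1→6 ·f
i=27 'b': node 6→10  ** P3@[26:27]
i=28 'c': node 10→7 ·f  ** P6@[28:28]
i=29 'a': node 7→8  ** P2@[28:29]
i=30 'c': node 8→1 ·f  ** P6@[30:30]
i=31 'c': node 1→1 ·f  ** P6@[31:31]
i=32 'c': node 1→1 ·f  ** P6@[32:32]
i=33 'c': node 1→1 ·f  ** P6@[33:33]
i=34 'a': node 1→2  ** P2@[33:34]
i=35 'b': node 2→3
i=36 'a': node 3→4
i=37 'b': node 4→14 ·f
i=38 'b': node 14→15  ** P3@[37:38]
i=39 'a': node 15→16  ** P4@[34:39],P7@[35:39]
i=40 'b': node 16→20 ·f
i=41 'a': node 20→13 ·f
i=42 'c': node 13→1 ·f  ** P6@[42:42]
i=43 'a': node 1→2  ** P2@[42:43]
i=44 'b': node 2→3
i=45 'a': node 3→4
i=46 'a': node 4→17 ·f
i=47 'a': node 17→18  ** P5@[43:47]
i=48 'a': node 18→11 ·f
i=49 'b': node 11→12
i=50 'a': node 12→13
i=51 'b': node 13→14
i=52 'b': node 14→15  ** P3@[51:52]
i=53 'a': node 15→16  ** P4@[48:53],P7@[49:53]
i=54 'a': node 16→11 ·f
i=55 'b': node 11→12
i=56 'a': node 12→13
i=57 'b': node 13→14

All matches (sorted): [[1,6],[2,2],[3,1],[6,6],[7,6],[8,2],[11,0],[11,6],[13,3],[14,3],[15,6],[16,6],[17,2],[19,6],[20,2],[21,1],[23,6],[24,6],[25,6],[27,3],[28,6],[29,2],[30,6],[31,6],[32,6],[33,6],[34,2],[38,3],[39,4],[39,7],[42,6],[43,2],[47,5],[52,3],[53,4],[53,7]]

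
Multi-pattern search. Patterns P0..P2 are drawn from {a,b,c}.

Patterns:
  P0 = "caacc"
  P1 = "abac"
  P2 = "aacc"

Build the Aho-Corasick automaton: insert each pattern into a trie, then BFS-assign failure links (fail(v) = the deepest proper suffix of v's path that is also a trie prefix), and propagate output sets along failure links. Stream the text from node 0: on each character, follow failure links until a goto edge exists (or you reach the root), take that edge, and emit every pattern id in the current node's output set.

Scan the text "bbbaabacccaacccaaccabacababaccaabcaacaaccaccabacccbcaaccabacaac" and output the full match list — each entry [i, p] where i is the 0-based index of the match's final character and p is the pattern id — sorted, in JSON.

Construct AC machine:
Trie (insert patterns):
  0='ε' goto a→6 c→1
  1='c' goto a→2
  2='ca' goto a→3
  3='caa' goto c→4
  4='caac' goto c→5
  5='caacc' goto ·  [P0 ends]
  6='a' goto a→10 b→7
  7='ab' goto a→8
  8='aba' goto c→9
  9='abac' goto ·  [P1 ends]
  10='aa' goto c→11
  11='aac' goto c→12
  12='aacc' goto ·  [P2 ends]

Failure links (BFS by depth):
  fail(1) 'c': from fail(0)=0 chase 'c': 0 ⇒ 0;  out=∅∪out(0)=∅
  fail(6) 'a': from fail(0)=0 chase 'a': 0 ⇒ 0;  out=∅∪out(0)=∅
  fail(2) 'ca': from fail(1)=0 chase 'a': 0 ⇒ 6;  out=∅∪out(6)=∅
  fail(7) 'ab': from fail(6)=0 chase 'b': 0 ⇒ 0;  out=∅∪out(0)=∅
  fail(10) 'aa': from fail(6)=0 chase 'a': 0 ⇒ 6;  out=∅∪out(6)=∅
  fail(3) 'caa': from fail(2)=6 chase 'a': 6 ⇒ 10;  out=∅∪out(10)=∅
  fail(8) 'aba': from fail(7)=0 chase 'a': 0 ⇒ 6;  out=∅∪out(6)=∅
  fail(11) 'aac': from fail(10)=6 chase 'c': 6→0 ⇒ 1;  out=∅∪out(1)=∅
  fail(4) 'caac': from fail(3)=10 chase 'c': 10 ⇒ 11;  out=∅∪out(11)=∅
  fail(9) 'abac': from fail(8)=6 chase 'c': 6→0 ⇒ 1;  out={1}∪out(1)={1}
  fail(12) 'aacc': from fail(11)=1 chase 'c': 1→0 ⇒ 1;  out={2}∪out(1)={2}
  fail(5) 'caacc': from fail(4)=11 chase 'c': 11 ⇒ 12;  out={0}∪out(12)={0,2}

Scan:
pos 0 'b': at 0
pos 1 'b': at 0
pos 2 'b': at 0
pos 3 'a': at 6
pos 4 'a': at 10
pos 5 'b': at 7 (via fail)
pos 6 'a': at 8
pos 7 'c': at 9  → match P1@[4:7]
pos 8 'c': at 1 (via fail)
pos 9 'c': at 1 (via fail)
pos 10 'a': at 2
pos 11 'a': at 3
pos 12 'c': at 4
pos 13 'c': at 5  → match P0@[9:13],P2@[10:13]
pos 14 'c': at 1 (via fail)
pos 15 'a': at 2
pos 16 'a': at 3
pos 17 'c': at 4
pos 18 'c': at 5  → match P0@[14:18],P2@[15:18]
pos 19 'a': at 2 (via fail)
pos 20 'b': at 7 (via fail)
pos 21 'a': at 8
pos 22 'c': at 9  → match P1@[19:22]
pos 23 'a': at 2 (via fail)
pos 24 'b': at 7 (via fail)
pos 25 'a': at 8
pos 26 'b': at 7 (via fail)
pos 27 'a': at 8
pos 28 'c': at 9  → match P1@[25:28]
pos 29 'c': at 1 (via fail)
pos 30 'a': at 2
pos 31 'a': at 3
pos 32 'b': at 7 (via fail)
pos 33 'c': at 1 (via fail)
pos 34 'a': at 2
pos 35 'a': at 3
pos 36 'c': at 4
pos 37 'a': at 2 (via fail)
pos 38 'a': at 3
pos 39 'c': at 4
pos 40 'c': at 5  → match P0@[36:40],P2@[37:40]
pos 41 'a': at 2 (via fail)
pos 42 'c': at 1 (via fail)
pos 43 'c': at 1 (via fail)
pos 44 'a': at 2
pos 45 'b': at 7 (via fail)
pos 46 'a': at 8
pos 47 'c': at 9  → match P1@[44:47]
pos 48 'c': at 1 (via fail)
pos 49 'c': at 1 (via fail)
pos 50 'b': at 0 (via fail)
pos 51 'c': at 1
pos 52 'a': at 2
pos 53 'a': at 3
pos 54 'c': at 4
pos 55 'c': at 5  → match P0@[51:55],P2@[52:55]
pos 56 'a': at 2 (via fail)
pos 57 'b': at 7 (via fail)
pos 58 'a': at 8
pos 59 'c': at 9  → match P1@[56:59]
pos 60 'a': at 2 (via fail)
pos 61 'a': at 3
pos 62 'c': at 4

All matches (sorted): [[7,1],[13,0],[13,2],[18,0],[18,2],[22,1],[28,1],[40,0],[40,2],[47,1],[55,0],[55,2],[59,1]]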